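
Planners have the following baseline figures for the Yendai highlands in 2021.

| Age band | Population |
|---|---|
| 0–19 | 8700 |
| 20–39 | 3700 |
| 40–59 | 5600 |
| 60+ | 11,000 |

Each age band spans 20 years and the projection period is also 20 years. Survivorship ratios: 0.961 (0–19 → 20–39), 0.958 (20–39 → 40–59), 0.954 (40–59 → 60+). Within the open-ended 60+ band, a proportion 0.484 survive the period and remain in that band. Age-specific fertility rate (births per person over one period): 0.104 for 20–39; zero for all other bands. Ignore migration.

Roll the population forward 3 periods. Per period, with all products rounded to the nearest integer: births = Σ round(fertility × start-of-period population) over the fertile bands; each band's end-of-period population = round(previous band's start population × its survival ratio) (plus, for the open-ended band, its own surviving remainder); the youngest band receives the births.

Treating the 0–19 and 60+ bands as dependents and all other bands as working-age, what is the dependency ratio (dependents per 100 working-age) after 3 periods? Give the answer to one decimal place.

992.9

Period 1:
Births: 3700 * 0.104 = 385
20–39: 8700 * 0.961 = 8361
40–59: 3700 * 0.958 = 3545
60+: 5600 * 0.954 + 11000 * 0.484 = 5342 + 5324 = 10666
End of period: [385, 8361, 3545, 10666]
Period 2:
Births: 8361 * 0.104 = 870
20–39: 385 * 0.961 = 370
40–59: 8361 * 0.958 = 8010
60+: 3545 * 0.954 + 10666 * 0.484 = 3382 + 5162 = 8544
End of period: [870, 370, 8010, 8544]
Period 3:
Births: 370 * 0.104 = 38
20–39: 870 * 0.961 = 836
40–59: 370 * 0.958 = 354
60+: 8010 * 0.954 + 8544 * 0.484 = 7642 + 4135 = 11777
End of period: [38, 836, 354, 11777]
Dependents (band 0–19 + band 60+) = 38 + 11777 = 11815; working-age = 1190; ratio = 11815/1190 × 100 = 992.9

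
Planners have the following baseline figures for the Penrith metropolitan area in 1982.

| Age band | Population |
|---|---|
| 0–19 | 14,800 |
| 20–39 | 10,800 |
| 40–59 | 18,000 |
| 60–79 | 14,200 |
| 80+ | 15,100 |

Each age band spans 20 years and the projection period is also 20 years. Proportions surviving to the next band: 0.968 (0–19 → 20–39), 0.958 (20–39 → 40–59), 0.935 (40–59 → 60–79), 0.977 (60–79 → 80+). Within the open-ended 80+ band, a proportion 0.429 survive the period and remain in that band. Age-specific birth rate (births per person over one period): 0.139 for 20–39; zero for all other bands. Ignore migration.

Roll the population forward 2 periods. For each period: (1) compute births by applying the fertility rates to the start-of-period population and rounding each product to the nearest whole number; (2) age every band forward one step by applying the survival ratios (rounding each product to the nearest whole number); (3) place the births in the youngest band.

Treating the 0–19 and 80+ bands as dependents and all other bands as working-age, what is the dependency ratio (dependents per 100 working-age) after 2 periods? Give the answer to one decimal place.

After projecting period 1:
Births: 10800 * 0.139 = 1501
20–39: 14800 * 0.968 = 14326
40–59: 10800 * 0.958 = 10346
60–79: 18000 * 0.935 = 16830
80+: 14200 * 0.977 + 15100 * 0.429 = 13873 + 6478 = 20351
End of period: [1501, 14326, 10346, 16830, 20351]
After projecting period 2:
Births: 14326 * 0.139 = 1991
20–39: 1501 * 0.968 = 1453
40–59: 14326 * 0.958 = 13724
60–79: 10346 * 0.935 = 9674
80+: 16830 * 0.977 + 20351 * 0.429 = 16443 + 8731 = 25174
End of period: [1991, 1453, 13724, 9674, 25174]
Dependents (band 0–19 + band 80+) = 1991 + 25174 = 27165; working-age = 24851; ratio = 27165/24851 × 100 = 109.3

109.3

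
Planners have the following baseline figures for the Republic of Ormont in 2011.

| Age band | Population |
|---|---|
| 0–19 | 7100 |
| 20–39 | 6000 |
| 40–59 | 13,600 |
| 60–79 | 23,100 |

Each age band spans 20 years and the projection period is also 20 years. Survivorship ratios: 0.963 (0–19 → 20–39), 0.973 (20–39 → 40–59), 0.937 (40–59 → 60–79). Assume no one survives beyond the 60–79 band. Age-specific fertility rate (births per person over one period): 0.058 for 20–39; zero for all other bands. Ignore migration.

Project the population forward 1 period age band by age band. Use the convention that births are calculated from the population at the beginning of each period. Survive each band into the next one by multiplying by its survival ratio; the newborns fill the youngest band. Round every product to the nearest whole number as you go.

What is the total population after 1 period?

25766

Period 1.
Births: 6000 * 0.058 = 348
20–39: 7100 * 0.963 = 6837
40–59: 6000 * 0.973 = 5838
60–79: 13600 * 0.937 = 12743
Population now: 0–19=348, 20–39=6837, 40–59=5838, 60–79=12743
Total after period 1: 348 + 6837 + 5838 + 12743 = 25766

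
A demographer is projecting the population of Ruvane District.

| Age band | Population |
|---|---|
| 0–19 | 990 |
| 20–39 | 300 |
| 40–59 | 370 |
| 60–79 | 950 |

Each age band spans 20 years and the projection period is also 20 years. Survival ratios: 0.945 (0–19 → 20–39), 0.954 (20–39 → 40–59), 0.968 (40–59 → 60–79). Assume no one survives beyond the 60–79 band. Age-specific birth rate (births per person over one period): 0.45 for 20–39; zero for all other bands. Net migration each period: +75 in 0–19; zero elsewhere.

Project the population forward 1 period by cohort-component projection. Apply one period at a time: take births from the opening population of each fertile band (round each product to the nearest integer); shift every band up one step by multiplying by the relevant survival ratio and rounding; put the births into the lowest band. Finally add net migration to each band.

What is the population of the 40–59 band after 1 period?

[period 1]
Births: 300 × 0.45 = 135
20–39: 990 × 0.945 = 936
40–59: 300 × 0.954 = 286
60–79: 370 × 0.968 = 358
Net migration: 0–19 + 75 → 210
Giving 210 / 936 / 286 / 358.

286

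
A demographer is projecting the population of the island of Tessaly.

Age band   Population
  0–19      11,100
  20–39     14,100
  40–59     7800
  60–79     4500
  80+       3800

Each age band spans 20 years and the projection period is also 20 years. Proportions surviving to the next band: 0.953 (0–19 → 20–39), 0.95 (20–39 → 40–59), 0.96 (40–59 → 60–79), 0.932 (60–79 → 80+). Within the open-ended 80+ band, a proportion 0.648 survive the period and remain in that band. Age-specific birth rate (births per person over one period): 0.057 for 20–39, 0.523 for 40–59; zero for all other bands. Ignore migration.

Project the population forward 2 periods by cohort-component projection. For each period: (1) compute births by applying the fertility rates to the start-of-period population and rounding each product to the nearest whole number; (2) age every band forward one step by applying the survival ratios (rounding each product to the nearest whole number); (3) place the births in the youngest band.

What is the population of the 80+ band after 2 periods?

11292

After projecting period 1:
Births: 14100 * 0.057 = 804, 7800 * 0.523 = 4079 → total 4883
20–39: 11100 * 0.953 = 10578
40–59: 14100 * 0.95 = 13395
60–79: 7800 * 0.96 = 7488
80+: 4500 * 0.932 + 3800 * 0.648 = 4194 + 2462 = 6656
→ [4883, 10578, 13395, 7488, 6656]
After projecting period 2:
Births: 10578 * 0.057 = 603, 13395 * 0.523 = 7006 → total 7609
20–39: 4883 * 0.953 = 4653
40–59: 10578 * 0.95 = 10049
60–79: 13395 * 0.96 = 12859
80+: 7488 * 0.932 + 6656 * 0.648 = 6979 + 4313 = 11292
→ [7609, 4653, 10049, 12859, 11292]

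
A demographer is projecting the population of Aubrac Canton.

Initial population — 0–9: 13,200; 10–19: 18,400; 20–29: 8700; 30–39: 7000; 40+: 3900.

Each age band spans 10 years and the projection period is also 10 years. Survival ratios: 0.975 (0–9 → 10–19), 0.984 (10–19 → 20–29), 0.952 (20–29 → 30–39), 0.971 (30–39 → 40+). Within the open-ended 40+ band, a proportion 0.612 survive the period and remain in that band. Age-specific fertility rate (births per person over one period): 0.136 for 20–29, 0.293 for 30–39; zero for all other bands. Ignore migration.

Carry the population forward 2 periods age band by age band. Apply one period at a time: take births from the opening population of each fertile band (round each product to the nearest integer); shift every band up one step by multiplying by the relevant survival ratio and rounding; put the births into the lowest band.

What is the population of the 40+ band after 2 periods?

13663

Period 1.
Births: 8700 * 0.136 = 1183, 7000 * 0.293 = 2051 → total 3234
10–19: 13200 * 0.975 = 12870
20–29: 18400 * 0.984 = 18106
30–39: 8700 * 0.952 = 8282
40+: 7000 * 0.971 + 3900 * 0.612 = 6797 + 2387 = 9184
End of period: [3234, 12870, 18106, 8282, 9184]
Period 2.
Births: 18106 * 0.136 = 2462, 8282 * 0.293 = 2427 → total 4889
10–19: 3234 * 0.975 = 3153
20–29: 12870 * 0.984 = 12664
30–39: 18106 * 0.952 = 17237
40+: 8282 * 0.971 + 9184 * 0.612 = 8042 + 5621 = 13663
End of period: [4889, 3153, 12664, 17237, 13663]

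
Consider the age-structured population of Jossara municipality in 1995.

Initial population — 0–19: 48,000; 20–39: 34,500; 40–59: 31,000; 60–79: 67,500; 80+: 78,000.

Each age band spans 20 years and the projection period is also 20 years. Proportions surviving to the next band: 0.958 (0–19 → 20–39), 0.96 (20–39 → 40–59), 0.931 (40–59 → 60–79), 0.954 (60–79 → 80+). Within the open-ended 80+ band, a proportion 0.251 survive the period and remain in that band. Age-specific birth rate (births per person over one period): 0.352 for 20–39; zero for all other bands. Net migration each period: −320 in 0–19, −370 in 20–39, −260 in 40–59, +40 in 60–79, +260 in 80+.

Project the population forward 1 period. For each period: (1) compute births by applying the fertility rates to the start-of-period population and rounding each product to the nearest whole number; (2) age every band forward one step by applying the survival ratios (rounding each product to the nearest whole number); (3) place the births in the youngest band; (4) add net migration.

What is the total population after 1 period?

203432

Period 1.
Births: 34500 × 0.352 = 12144
20–39: 48000 × 0.958 = 45984
40–59: 34500 × 0.96 = 33120
60–79: 31000 × 0.931 = 28861
80+: 67500 × 0.954 + 78000 × 0.251 = 64395 + 19578 = 83973
Net migration: 0–19 − 320 → 11824; 20–39 − 370 → 45614; 40–59 − 260 → 32860; 60–79 + 40 → 28901; 80+ + 260 → 84233
Giving 11824 / 45614 / 32860 / 28901 / 84233.
Total after period 1: 11824 + 45614 + 32860 + 28901 + 84233 = 203432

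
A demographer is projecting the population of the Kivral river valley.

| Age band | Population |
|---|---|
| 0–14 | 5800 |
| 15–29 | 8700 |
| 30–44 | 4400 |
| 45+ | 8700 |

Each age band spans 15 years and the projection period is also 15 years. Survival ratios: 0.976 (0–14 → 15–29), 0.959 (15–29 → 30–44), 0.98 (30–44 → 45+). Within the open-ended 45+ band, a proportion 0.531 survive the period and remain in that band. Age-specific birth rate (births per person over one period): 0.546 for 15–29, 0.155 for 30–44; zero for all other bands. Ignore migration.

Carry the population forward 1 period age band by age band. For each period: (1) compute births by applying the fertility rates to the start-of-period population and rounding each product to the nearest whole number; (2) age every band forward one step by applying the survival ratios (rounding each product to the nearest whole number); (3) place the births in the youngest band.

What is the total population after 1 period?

Call the groups 1 to 4, youngest first.
— Period 1 —
Births: 8700 * 0.546 = 4750 ; 4400 * 0.155 = 682 → total 5432
Group 2: 5800 * 0.976 = 5661
Group 3: 8700 * 0.959 = 8343
Group 4: 4400 * 0.98 + 8700 * 0.531 = 4312 + 4620 = 8932
Population now: 0–14=5432, 15–29=5661, 30–44=8343, 45+=8932
Total after period 1: 5432 + 5661 + 8343 + 8932 = 28368

28368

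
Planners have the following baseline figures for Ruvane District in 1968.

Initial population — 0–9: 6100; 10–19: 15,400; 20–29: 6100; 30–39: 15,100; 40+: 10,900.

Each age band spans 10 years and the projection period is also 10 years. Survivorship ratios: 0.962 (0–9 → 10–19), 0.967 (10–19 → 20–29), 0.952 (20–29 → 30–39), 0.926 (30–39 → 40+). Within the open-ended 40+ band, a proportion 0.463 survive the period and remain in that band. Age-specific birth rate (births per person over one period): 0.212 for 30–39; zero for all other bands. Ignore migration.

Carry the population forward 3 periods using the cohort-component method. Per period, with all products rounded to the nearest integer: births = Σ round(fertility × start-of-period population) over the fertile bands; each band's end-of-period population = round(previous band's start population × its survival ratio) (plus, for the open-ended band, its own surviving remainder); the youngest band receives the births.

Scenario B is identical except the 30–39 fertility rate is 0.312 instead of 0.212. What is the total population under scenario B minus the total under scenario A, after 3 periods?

Numbering the groups 1..5 from youngest to oldest:
[period 1]
Births: 15100 × 0.212 = 3201
Group 2: 6100 × 0.962 = 5868
Group 3: 15400 × 0.967 = 14892
Group 4: 6100 × 0.952 = 5807
Group 5: 15100 × 0.926 + 10900 × 0.463 = 13983 + 5047 = 19030
→ [3201, 5868, 14892, 5807, 19030]
[period 2]
Births: 5807 × 0.212 = 1231
Group 2: 3201 × 0.962 = 3079
Group 3: 5868 × 0.967 = 5674
Group 4: 14892 × 0.952 = 14177
Group 5: 5807 × 0.926 + 19030 × 0.463 = 5377 + 8811 = 14188
→ [1231, 3079, 5674, 14177, 14188]
[period 3]
Births: 14177 × 0.212 = 3006
Group 2: 1231 × 0.962 = 1184
Group 3: 3079 × 0.967 = 2977
Group 4: 5674 × 0.952 = 5402
Group 5: 14177 × 0.926 + 14188 × 0.463 = 13128 + 6569 = 19697
→ [3006, 1184, 2977, 5402, 19697]
Scenario A total after 3 periods: 32266
Scenario B projection —
[period 1]
Births: 15100 × 0.312 = 4711
Group 2: 6100 × 0.962 = 5868
Group 3: 15400 × 0.967 = 14892
Group 4: 6100 × 0.952 = 5807
Group 5: 15100 × 0.926 + 10900 × 0.463 = 13983 + 5047 = 19030
→ [4711, 5868, 14892, 5807, 19030]
[period 2]
Births: 5807 × 0.312 = 1812
Group 2: 4711 × 0.962 = 4532
Group 3: 5868 × 0.967 = 5674
Group 4: 14892 × 0.952 = 14177
Group 5: 5807 × 0.926 + 19030 × 0.463 = 5377 + 8811 = 14188
→ [1812, 4532, 5674, 14177, 14188]
[period 3]
Births: 14177 × 0.312 = 4423
Group 2: 1812 × 0.962 = 1743
Group 3: 4532 × 0.967 = 4382
Group 4: 5674 × 0.952 = 5402
Group 5: 14177 × 0.926 + 14188 × 0.463 = 13128 + 6569 = 19697
→ [4423, 1743, 4382, 5402, 19697]
Scenario B total after 3 periods: 35647
Difference B − A = 35647 − 32266 = 3381

3381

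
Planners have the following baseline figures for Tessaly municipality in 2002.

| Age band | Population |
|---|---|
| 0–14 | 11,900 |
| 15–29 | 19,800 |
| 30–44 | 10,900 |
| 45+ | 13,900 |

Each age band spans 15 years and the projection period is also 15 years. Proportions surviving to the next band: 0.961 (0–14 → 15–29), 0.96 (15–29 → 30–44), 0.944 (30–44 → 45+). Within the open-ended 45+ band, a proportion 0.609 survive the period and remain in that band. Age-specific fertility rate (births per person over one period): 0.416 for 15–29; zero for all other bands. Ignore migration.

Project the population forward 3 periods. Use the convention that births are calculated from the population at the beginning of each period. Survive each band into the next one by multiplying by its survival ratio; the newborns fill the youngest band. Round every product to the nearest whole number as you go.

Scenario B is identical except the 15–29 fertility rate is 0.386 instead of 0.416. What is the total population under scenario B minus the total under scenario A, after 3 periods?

-1335

After projecting period 1:
Births: 19800 * 0.416 = 8237
15–29: 11900 * 0.961 = 11436
30–44: 19800 * 0.96 = 19008
45+: 10900 * 0.944 + 13900 * 0.609 = 10290 + 8465 = 18755
→ [8237, 11436, 19008, 18755]
After projecting period 2:
Births: 11436 * 0.416 = 4757
15–29: 8237 * 0.961 = 7916
30–44: 11436 * 0.96 = 10979
45+: 19008 * 0.944 + 18755 * 0.609 = 17944 + 11422 = 29366
→ [4757, 7916, 10979, 29366]
After projecting period 3:
Births: 7916 * 0.416 = 3293
15–29: 4757 * 0.961 = 4571
30–44: 7916 * 0.96 = 7599
45+: 10979 * 0.944 + 29366 * 0.609 = 10364 + 17884 = 28248
→ [3293, 4571, 7599, 28248]
Scenario A total after 3 periods: 43711
Scenario B projection —
After projecting period 1:
Births: 19800 * 0.386 = 7643
15–29: 11900 * 0.961 = 11436
30–44: 19800 * 0.96 = 19008
45+: 10900 * 0.944 + 13900 * 0.609 = 10290 + 8465 = 18755
→ [7643, 11436, 19008, 18755]
After projecting period 2:
Births: 11436 * 0.386 = 4414
15–29: 7643 * 0.961 = 7345
30–44: 11436 * 0.96 = 10979
45+: 19008 * 0.944 + 18755 * 0.609 = 17944 + 11422 = 29366
→ [4414, 7345, 10979, 29366]
After projecting period 3:
Births: 7345 * 0.386 = 2835
15–29: 4414 * 0.961 = 4242
30–44: 7345 * 0.96 = 7051
45+: 10979 * 0.944 + 29366 * 0.609 = 10364 + 17884 = 28248
→ [2835, 4242, 7051, 28248]
Scenario B total after 3 periods: 42376
Difference B − A = 42376 − 43711 = -1335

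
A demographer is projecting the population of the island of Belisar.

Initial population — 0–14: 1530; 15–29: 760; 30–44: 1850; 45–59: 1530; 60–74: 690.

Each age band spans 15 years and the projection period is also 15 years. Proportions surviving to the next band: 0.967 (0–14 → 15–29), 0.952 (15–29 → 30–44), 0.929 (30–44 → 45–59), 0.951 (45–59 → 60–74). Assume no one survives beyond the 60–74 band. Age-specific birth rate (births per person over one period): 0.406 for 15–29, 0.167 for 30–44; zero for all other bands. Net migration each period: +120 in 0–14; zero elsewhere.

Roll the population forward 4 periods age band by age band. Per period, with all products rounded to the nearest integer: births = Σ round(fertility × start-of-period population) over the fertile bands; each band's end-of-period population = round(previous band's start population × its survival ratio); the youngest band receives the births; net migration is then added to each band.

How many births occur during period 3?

[period 1]
Births: 760 × 0.406 = 309 ; 1850 × 0.167 = 309 ⇒ total 618
15–29: 1530 × 0.967 = 1480
30–44: 760 × 0.952 = 724
45–59: 1850 × 0.929 = 1719
60–74: 1530 × 0.951 = 1455
Net migration: 0–14 + 120 → 738
Giving 738 / 1480 / 724 / 1719 / 1455.
[period 2]
Births: 1480 × 0.406 = 601 ; 724 × 0.167 = 121 ⇒ total 722
15–29: 738 × 0.967 = 714
30–44: 1480 × 0.952 = 1409
45–59: 724 × 0.929 = 673
60–74: 1719 × 0.951 = 1635
Net migration: 0–14 + 120 → 842
Giving 842 / 714 / 1409 / 673 / 1635.
[period 3]
Births: 714 × 0.406 = 290 ; 1409 × 0.167 = 235 ⇒ total 525
15–29: 842 × 0.967 = 814
30–44: 714 × 0.952 = 680
45–59: 1409 × 0.929 = 1309
60–74: 673 × 0.951 = 640
Net migration: 0–14 + 120 → 645
Giving 645 / 814 / 680 / 1309 / 640.

525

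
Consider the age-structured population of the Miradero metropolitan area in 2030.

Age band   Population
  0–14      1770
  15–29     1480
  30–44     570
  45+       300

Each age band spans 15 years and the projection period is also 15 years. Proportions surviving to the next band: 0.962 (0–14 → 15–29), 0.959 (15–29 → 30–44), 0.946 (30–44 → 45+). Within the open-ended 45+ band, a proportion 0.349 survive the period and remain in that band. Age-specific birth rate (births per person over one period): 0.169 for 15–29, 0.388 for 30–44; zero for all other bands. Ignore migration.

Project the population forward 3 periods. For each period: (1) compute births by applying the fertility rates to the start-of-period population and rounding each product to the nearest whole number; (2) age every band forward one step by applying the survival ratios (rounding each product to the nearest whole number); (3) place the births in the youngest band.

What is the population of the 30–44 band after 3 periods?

Call the groups 1 to 4, youngest first.
Period 1.
Births: 1480 × 0.169 = 250, 570 × 0.388 = 221 — total 471
Group 2: 1770 × 0.962 = 1703
Group 3: 1480 × 0.959 = 1419
Group 4: 570 × 0.946 + 300 × 0.349 = 539 + 105 = 644
End of period: [471, 1703, 1419, 644]
Period 2.
Births: 1703 × 0.169 = 288, 1419 × 0.388 = 551 — total 839
Group 2: 471 × 0.962 = 453
Group 3: 1703 × 0.959 = 1633
Group 4: 1419 × 0.946 + 644 × 0.349 = 1342 + 225 = 1567
End of period: [839, 453, 1633, 1567]
Period 3.
Births: 453 × 0.169 = 77, 1633 × 0.388 = 634 — total 711
Group 2: 839 × 0.962 = 807
Group 3: 453 × 0.959 = 434
Group 4: 1633 × 0.946 + 1567 × 0.349 = 1545 + 547 = 2092
End of period: [711, 807, 434, 2092]

434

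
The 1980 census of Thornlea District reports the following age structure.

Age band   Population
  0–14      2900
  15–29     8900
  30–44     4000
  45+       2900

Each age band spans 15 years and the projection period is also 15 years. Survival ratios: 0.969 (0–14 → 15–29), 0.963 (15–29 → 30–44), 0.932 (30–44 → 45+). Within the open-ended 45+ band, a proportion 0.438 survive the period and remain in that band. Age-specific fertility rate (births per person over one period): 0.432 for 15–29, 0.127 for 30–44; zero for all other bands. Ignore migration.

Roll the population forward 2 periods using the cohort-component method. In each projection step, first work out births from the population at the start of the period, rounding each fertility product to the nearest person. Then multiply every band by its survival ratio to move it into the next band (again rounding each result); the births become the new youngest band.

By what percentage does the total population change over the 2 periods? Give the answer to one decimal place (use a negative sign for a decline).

Numbering the bands 1..4 from youngest to oldest:
Period 1:
Births: 8900 * 0.432 = 3845 ; 4000 * 0.127 = 508 ⇒ total 4353
Band 2: 2900 * 0.969 = 2810
Band 3: 8900 * 0.963 = 8571
Band 4: 4000 * 0.932 + 2900 * 0.438 = 3728 + 1270 = 4998
End of period: [4353, 2810, 8571, 4998]
Period 2:
Births: 2810 * 0.432 = 1214 ; 8571 * 0.127 = 1089 ⇒ total 2303
Band 2: 4353 * 0.969 = 4218
Band 3: 2810 * 0.963 = 2706
Band 4: 8571 * 0.932 + 4998 * 0.438 = 7988 + 2189 = 10177
End of period: [2303, 4218, 2706, 10177]
Total: 18700 → 19404; change = 704; percentage change = 3.8%

3.8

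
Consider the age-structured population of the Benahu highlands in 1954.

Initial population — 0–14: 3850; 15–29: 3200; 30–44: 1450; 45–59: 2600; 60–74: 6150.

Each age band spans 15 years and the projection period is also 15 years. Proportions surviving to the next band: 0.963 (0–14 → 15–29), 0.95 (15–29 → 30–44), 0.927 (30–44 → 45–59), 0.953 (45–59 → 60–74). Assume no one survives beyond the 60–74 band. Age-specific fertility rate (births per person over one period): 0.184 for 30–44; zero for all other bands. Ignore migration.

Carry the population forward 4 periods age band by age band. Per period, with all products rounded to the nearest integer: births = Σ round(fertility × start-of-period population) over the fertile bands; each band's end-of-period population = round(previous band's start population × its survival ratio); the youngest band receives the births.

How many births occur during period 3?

648

Period 1:
Births: 1450 * 0.184 = 267
15–29: 3850 * 0.963 = 3708
30–44: 3200 * 0.95 = 3040
45–59: 1450 * 0.927 = 1344
60–74: 2600 * 0.953 = 2478
→ [267, 3708, 3040, 1344, 2478]
Period 2:
Births: 3040 * 0.184 = 559
15–29: 267 * 0.963 = 257
30–44: 3708 * 0.95 = 3523
45–59: 3040 * 0.927 = 2818
60–74: 1344 * 0.953 = 1281
→ [559, 257, 3523, 2818, 1281]
Period 3:
Births: 3523 * 0.184 = 648
15–29: 559 * 0.963 = 538
30–44: 257 * 0.95 = 244
45–59: 3523 * 0.927 = 3266
60–74: 2818 * 0.953 = 2686
→ [648, 538, 244, 3266, 2686]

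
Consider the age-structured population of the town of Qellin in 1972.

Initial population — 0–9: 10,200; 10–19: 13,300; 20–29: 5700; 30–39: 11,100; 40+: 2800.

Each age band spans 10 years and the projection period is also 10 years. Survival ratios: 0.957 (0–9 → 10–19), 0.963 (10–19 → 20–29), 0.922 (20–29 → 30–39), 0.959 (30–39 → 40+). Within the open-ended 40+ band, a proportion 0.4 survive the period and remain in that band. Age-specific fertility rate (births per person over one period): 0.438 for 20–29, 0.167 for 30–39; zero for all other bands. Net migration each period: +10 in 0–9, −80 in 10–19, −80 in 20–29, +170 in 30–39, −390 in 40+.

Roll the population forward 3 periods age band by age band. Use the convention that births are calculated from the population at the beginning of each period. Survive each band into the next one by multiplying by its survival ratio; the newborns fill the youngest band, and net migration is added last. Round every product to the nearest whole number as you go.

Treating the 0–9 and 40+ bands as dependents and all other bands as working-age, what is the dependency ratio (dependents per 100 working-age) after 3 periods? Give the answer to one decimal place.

111.4

Let band 1 be 0–9 through band 5 = 40+.
[period 1]
Births: 5700 × 0.438 = 2497  |  11100 × 0.167 = 1854 — total 4351
Band 2: 10200 × 0.957 = 9761
Band 3: 13300 × 0.963 = 12808
Band 4: 5700 × 0.922 = 5255
Band 5: 11100 × 0.959 + 2800 × 0.4 = 10645 + 1120 = 11765
Net migration: Band 1 + 10 → 4361; Band 2 − 80 → 9681; Band 3 − 80 → 12728; Band 4 + 170 → 5425; Band 5 − 390 → 11375
→ [4361, 9681, 12728, 5425, 11375]
[period 2]
Births: 12728 × 0.438 = 5575  |  5425 × 0.167 = 906 — total 6481
Band 2: 4361 × 0.957 = 4173
Band 3: 9681 × 0.963 = 9323
Band 4: 12728 × 0.922 = 11735
Band 5: 5425 × 0.959 + 11375 × 0.4 = 5203 + 4550 = 9753
Net migration: Band 1 + 10 → 6491; Band 2 − 80 → 4093; Band 3 − 80 → 9243; Band 4 + 170 → 11905; Band 5 − 390 → 9363
→ [6491, 4093, 9243, 11905, 9363]
[period 3]
Births: 9243 × 0.438 = 4048  |  11905 × 0.167 = 1988 — total 6036
Band 2: 6491 × 0.957 = 6212
Band 3: 4093 × 0.963 = 3942
Band 4: 9243 × 0.922 = 8522
Band 5: 11905 × 0.959 + 9363 × 0.4 = 11417 + 3745 = 15162
Net migration: Band 1 + 10 → 6046; Band 2 − 80 → 6132; Band 3 − 80 → 3862; Band 4 + 170 → 8692; Band 5 − 390 → 14772
→ [6046, 6132, 3862, 8692, 14772]
Dependents (band 0–9 + band 40+) = 6046 + 14772 = 20818; working-age = 18686; ratio = 20818/18686 × 100 = 111.4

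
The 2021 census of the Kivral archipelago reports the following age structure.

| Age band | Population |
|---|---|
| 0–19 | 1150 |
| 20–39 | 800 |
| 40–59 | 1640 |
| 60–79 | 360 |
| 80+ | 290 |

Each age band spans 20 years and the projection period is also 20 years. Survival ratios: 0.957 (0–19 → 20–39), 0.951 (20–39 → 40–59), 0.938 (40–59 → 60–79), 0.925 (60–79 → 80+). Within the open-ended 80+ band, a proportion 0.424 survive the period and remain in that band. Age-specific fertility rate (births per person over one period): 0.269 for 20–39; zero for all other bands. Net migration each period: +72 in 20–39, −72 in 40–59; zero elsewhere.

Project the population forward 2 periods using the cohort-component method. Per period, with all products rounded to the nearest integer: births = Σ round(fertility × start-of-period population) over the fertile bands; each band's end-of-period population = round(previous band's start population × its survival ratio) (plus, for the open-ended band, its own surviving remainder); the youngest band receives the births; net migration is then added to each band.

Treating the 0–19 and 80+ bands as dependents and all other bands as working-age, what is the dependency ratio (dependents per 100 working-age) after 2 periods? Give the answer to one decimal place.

98.2

(Groups numbered youngest = 1 to oldest = 5.)
Period 1:
Births: 800 × 0.269 = 215
Group 2: 1150 × 0.957 = 1101
Group 3: 800 × 0.951 = 761
Group 4: 1640 × 0.938 = 1538
Group 5: 360 × 0.925 + 290 × 0.424 = 333 + 123 = 456
Net migration: Group 2 + 72 → 1173; Group 3 − 72 → 689
Population now: 0–19=215, 20–39=1173, 40–59=689, 60–79=1538, 80+=456
Period 2:
Births: 1173 × 0.269 = 316
Group 2: 215 × 0.957 = 206
Group 3: 1173 × 0.951 = 1116
Group 4: 689 × 0.938 = 646
Group 5: 1538 × 0.925 + 456 × 0.424 = 1423 + 193 = 1616
Net migration: Group 2 + 72 → 278; Group 3 − 72 → 1044
Population now: 0–19=316, 20–39=278, 40–59=1044, 60–79=646, 80+=1616
Dependents (band 0–19 + band 80+) = 316 + 1616 = 1932; working-age = 1968; ratio = 1932/1968 × 100 = 98.2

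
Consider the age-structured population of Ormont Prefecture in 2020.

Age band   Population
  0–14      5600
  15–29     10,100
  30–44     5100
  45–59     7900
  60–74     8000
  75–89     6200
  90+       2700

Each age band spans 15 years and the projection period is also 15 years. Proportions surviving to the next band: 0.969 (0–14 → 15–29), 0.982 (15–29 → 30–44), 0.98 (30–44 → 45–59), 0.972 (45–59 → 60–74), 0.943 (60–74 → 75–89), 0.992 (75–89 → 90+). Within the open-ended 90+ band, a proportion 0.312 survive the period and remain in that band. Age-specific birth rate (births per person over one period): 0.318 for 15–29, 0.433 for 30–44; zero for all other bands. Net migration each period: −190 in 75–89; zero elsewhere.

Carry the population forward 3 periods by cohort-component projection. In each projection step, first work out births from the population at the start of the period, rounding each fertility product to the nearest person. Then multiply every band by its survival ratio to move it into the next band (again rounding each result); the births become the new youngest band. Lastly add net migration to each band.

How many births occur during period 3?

Call the bands 1 to 7, youngest first.
— Period 1 —
Births: 10100 * 0.318 = 3212, 5100 * 0.433 = 2208 ⇒ total 5420
Band 2: 5600 * 0.969 = 5426
Band 3: 10100 * 0.982 = 9918
Band 4: 5100 * 0.98 = 4998
Band 5: 7900 * 0.972 = 7679
Band 6: 8000 * 0.943 = 7544
Band 7: 6200 * 0.992 + 2700 * 0.312 = 6150 + 842 = 6992
Net migration: Band 6 − 190 → 7354
Population now: 0–14=5420, 15–29=5426, 30–44=9918, 45–59=4998, 60–74=7679, 75–89=7354, 90+=6992
— Period 2 —
Births: 5426 * 0.318 = 1725, 9918 * 0.433 = 4294 ⇒ total 6019
Band 2: 5420 * 0.969 = 5252
Band 3: 5426 * 0.982 = 5328
Band 4: 9918 * 0.98 = 9720
Band 5: 4998 * 0.972 = 4858
Band 6: 7679 * 0.943 = 7241
Band 7: 7354 * 0.992 + 6992 * 0.312 = 7295 + 2182 = 9477
Net migration: Band 6 − 190 → 7051
Population now: 0–14=6019, 15–29=5252, 30–44=5328, 45–59=9720, 60–74=4858, 75–89=7051, 90+=9477
— Period 3 —
Births: 5252 * 0.318 = 1670, 5328 * 0.433 = 2307 ⇒ total 3977
Band 2: 6019 * 0.969 = 5832
Band 3: 5252 * 0.982 = 5157
Band 4: 5328 * 0.98 = 5221
Band 5: 9720 * 0.972 = 9448
Band 6: 4858 * 0.943 = 4581
Band 7: 7051 * 0.992 + 9477 * 0.312 = 6995 + 2957 = 9952
Net migration: Band 6 − 190 → 4391
Population now: 0–14=3977, 15–29=5832, 30–44=5157, 45–59=5221, 60–74=9448, 75–89=4391, 90+=9952

3977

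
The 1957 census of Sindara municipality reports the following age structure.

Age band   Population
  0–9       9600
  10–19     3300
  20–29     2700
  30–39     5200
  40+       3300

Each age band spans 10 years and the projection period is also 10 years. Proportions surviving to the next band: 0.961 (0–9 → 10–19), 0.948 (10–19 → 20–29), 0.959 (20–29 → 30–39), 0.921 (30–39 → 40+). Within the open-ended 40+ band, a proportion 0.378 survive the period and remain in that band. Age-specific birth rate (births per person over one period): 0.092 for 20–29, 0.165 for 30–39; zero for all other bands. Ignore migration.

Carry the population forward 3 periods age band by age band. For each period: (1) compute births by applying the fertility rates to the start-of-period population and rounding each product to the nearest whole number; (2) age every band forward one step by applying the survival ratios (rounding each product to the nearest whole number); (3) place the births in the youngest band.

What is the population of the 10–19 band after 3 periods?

687

Let band 1 be 0–9 through band 5 = 40+.
— Period 1 —
Births: 2700 * 0.092 = 248  |  5200 * 0.165 = 858 ⇒ total 1106
Band 2: 9600 * 0.961 = 9226
Band 3: 3300 * 0.948 = 3128
Band 4: 2700 * 0.959 = 2589
Band 5: 5200 * 0.921 + 3300 * 0.378 = 4789 + 1247 = 6036
End of period: [1106, 9226, 3128, 2589, 6036]
— Period 2 —
Births: 3128 * 0.092 = 288  |  2589 * 0.165 = 427 ⇒ total 715
Band 2: 1106 * 0.961 = 1063
Band 3: 9226 * 0.948 = 8746
Band 4: 3128 * 0.959 = 3000
Band 5: 2589 * 0.921 + 6036 * 0.378 = 2384 + 2282 = 4666
End of period: [715, 1063, 8746, 3000, 4666]
— Period 3 —
Births: 8746 * 0.092 = 805  |  3000 * 0.165 = 495 ⇒ total 1300
Band 2: 715 * 0.961 = 687
Band 3: 1063 * 0.948 = 1008
Band 4: 8746 * 0.959 = 8387
Band 5: 3000 * 0.921 + 4666 * 0.378 = 2763 + 1764 = 4527
End of period: [1300, 687, 1008, 8387, 4527]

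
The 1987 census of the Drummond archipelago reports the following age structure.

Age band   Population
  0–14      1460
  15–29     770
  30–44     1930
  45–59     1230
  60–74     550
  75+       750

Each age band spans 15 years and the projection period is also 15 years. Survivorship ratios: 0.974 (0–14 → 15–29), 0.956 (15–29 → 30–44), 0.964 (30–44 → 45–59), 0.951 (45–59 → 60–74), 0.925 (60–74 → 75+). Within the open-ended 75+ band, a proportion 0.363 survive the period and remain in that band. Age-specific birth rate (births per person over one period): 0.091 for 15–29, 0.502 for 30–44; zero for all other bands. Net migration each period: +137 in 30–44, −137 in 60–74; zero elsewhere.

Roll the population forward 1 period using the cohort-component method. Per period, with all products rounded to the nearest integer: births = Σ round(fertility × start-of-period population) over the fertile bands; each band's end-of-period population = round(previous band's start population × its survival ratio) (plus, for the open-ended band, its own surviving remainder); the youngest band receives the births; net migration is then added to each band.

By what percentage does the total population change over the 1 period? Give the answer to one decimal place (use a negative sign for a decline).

— Period 1 —
Births: 770 × 0.091 = 70 ; 1930 × 0.502 = 969 — total 1039
15–29: 1460 × 0.974 = 1422
30–44: 770 × 0.956 = 736
45–59: 1930 × 0.964 = 1861
60–74: 1230 × 0.951 = 1170
75+: 550 × 0.925 + 750 × 0.363 = 509 + 272 = 781
Net migration: 30–44 + 137 → 873; 60–74 − 137 → 1033
End of period: [1039, 1422, 873, 1861, 1033, 781]
Total: 6690 → 7009; change = 319; percentage change = 4.8%

4.8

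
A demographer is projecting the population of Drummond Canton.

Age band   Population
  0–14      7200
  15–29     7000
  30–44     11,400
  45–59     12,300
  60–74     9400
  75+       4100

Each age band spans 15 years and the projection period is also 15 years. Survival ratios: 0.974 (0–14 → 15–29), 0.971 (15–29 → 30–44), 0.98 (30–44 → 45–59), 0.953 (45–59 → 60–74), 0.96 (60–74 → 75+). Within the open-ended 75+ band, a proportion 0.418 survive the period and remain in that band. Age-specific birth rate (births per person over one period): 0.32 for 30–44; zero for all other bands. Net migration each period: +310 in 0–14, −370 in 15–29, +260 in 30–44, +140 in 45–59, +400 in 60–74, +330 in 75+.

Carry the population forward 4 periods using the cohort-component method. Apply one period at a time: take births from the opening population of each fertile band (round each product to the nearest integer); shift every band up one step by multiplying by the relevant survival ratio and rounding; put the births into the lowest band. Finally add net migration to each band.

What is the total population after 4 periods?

— Period 1 —
Births: 11400 * 0.32 = 3648
15–29: 7200 * 0.974 = 7013
30–44: 7000 * 0.971 = 6797
45–59: 11400 * 0.98 = 11172
60–74: 12300 * 0.953 = 11722
75+: 9400 * 0.96 + 4100 * 0.418 = 9024 + 1714 = 10738
Net migration: 0–14 + 310 → 3958; 15–29 − 370 → 6643; 30–44 + 260 → 7057; 45–59 + 140 → 11312; 60–74 + 400 → 12122; 75+ + 330 → 11068
Population now: 0–14=3958, 15–29=6643, 30–44=7057, 45–59=11312, 60–74=12122, 75+=11068
— Period 2 —
Births: 7057 * 0.32 = 2258
15–29: 3958 * 0.974 = 3855
30–44: 6643 * 0.971 = 6450
45–59: 7057 * 0.98 = 6916
60–74: 11312 * 0.953 = 10780
75+: 12122 * 0.96 + 11068 * 0.418 = 11637 + 4626 = 16263
Net migration: 0–14 + 310 → 2568; 15–29 − 370 → 3485; 30–44 + 260 → 6710; 45–59 + 140 → 7056; 60–74 + 400 → 11180; 75+ + 330 → 16593
Population now: 0–14=2568, 15–29=3485, 30–44=6710, 45–59=7056, 60–74=11180, 75+=16593
— Period 3 —
Births: 6710 * 0.32 = 2147
15–29: 2568 * 0.974 = 2501
30–44: 3485 * 0.971 = 3384
45–59: 6710 * 0.98 = 6576
60–74: 7056 * 0.953 = 6724
75+: 11180 * 0.96 + 16593 * 0.418 = 10733 + 6936 = 17669
Net migration: 0–14 + 310 → 2457; 15–29 − 370 → 2131; 30–44 + 260 → 3644; 45–59 + 140 → 6716; 60–74 + 400 → 7124; 75+ + 330 → 17999
Population now: 0–14=2457, 15–29=2131, 30–44=3644, 45–59=6716, 60–74=7124, 75+=17999
— Period 4 —
Births: 3644 * 0.32 = 1166
15–29: 2457 * 0.974 = 2393
30–44: 2131 * 0.971 = 2069
45–59: 3644 * 0.98 = 3571
60–74: 6716 * 0.953 = 6400
75+: 7124 * 0.96 + 17999 * 0.418 = 6839 + 7524 = 14363
Net migration: 0–14 + 310 → 1476; 15–29 − 370 → 2023; 30–44 + 260 → 2329; 45–59 + 140 → 3711; 60–74 + 400 → 6800; 75+ + 330 → 14693
Population now: 0–14=1476, 15–29=2023, 30–44=2329, 45–59=3711, 60–74=6800, 75+=14693
Total after period 4: 1476 + 2023 + 2329 + 3711 + 6800 + 14693 = 31032

31032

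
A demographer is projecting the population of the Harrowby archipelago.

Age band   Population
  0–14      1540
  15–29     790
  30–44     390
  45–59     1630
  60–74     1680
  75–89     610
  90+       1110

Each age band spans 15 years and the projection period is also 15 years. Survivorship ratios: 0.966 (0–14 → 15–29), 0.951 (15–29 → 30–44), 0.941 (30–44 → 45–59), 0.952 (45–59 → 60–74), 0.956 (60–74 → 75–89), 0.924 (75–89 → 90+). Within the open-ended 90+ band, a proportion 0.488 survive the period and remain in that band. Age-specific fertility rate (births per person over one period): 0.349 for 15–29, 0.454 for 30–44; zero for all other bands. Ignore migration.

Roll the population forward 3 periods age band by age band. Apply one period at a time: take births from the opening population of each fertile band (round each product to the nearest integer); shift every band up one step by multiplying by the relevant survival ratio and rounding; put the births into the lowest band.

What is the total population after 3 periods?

6741

Let group 1 be 0–14 through group 7 = 90+.
— Period 1 —
Births: 790 × 0.349 = 276 ; 390 × 0.454 = 177 — total 453
Group 2: 1540 × 0.966 = 1488
Group 3: 790 × 0.951 = 751
Group 4: 390 × 0.941 = 367
Group 5: 1630 × 0.952 = 1552
Group 6: 1680 × 0.956 = 1606
Group 7: 610 × 0.924 + 1110 × 0.488 = 564 + 542 = 1106
Population now: 0–14=453, 15–29=1488, 30–44=751, 45–59=367, 60–74=1552, 75–89=1606, 90+=1106
— Period 2 —
Births: 1488 × 0.349 = 519 ; 751 × 0.454 = 341 — total 860
Group 2: 453 × 0.966 = 438
Group 3: 1488 × 0.951 = 1415
Group 4: 751 × 0.941 = 707
Group 5: 367 × 0.952 = 349
Group 6: 1552 × 0.956 = 1484
Group 7: 1606 × 0.924 + 1106 × 0.488 = 1484 + 540 = 2024
Population now: 0–14=860, 15–29=438, 30–44=1415, 45–59=707, 60–74=349, 75–89=1484, 90+=2024
— Period 3 —
Births: 438 × 0.349 = 153 ; 1415 × 0.454 = 642 — total 795
Group 2: 860 × 0.966 = 831
Group 3: 438 × 0.951 = 417
Group 4: 1415 × 0.941 = 1332
Group 5: 707 × 0.952 = 673
Group 6: 349 × 0.956 = 334
Group 7: 1484 × 0.924 + 2024 × 0.488 = 1371 + 988 = 2359
Population now: 0–14=795, 15–29=831, 30–44=417, 45–59=1332, 60–74=673, 75–89=334, 90+=2359
Total after period 3: 795 + 831 + 417 + 1332 + 673 + 334 + 2359 = 6741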